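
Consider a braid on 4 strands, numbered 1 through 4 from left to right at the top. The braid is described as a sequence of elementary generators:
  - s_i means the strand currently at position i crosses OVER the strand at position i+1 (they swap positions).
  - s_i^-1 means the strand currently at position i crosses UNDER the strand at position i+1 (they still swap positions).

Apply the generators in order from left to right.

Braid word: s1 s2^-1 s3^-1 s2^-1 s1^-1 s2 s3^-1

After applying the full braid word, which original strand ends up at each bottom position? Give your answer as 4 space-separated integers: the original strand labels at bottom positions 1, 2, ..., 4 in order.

Answer: 4 3 1 2

Derivation:
Gen 1 (s1): strand 1 crosses over strand 2. Perm now: [2 1 3 4]
Gen 2 (s2^-1): strand 1 crosses under strand 3. Perm now: [2 3 1 4]
Gen 3 (s3^-1): strand 1 crosses under strand 4. Perm now: [2 3 4 1]
Gen 4 (s2^-1): strand 3 crosses under strand 4. Perm now: [2 4 3 1]
Gen 5 (s1^-1): strand 2 crosses under strand 4. Perm now: [4 2 3 1]
Gen 6 (s2): strand 2 crosses over strand 3. Perm now: [4 3 2 1]
Gen 7 (s3^-1): strand 2 crosses under strand 1. Perm now: [4 3 1 2]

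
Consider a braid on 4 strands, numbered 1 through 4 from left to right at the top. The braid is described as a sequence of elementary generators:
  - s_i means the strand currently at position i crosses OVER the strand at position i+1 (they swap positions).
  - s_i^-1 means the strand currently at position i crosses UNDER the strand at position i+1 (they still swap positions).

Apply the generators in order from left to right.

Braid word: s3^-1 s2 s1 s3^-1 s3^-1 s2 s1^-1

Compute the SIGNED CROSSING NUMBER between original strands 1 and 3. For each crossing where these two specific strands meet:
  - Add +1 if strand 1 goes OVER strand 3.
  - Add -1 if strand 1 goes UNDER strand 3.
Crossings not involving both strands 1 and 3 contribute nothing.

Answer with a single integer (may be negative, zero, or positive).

Gen 1: crossing 3x4. Both 1&3? no. Sum: 0
Gen 2: crossing 2x4. Both 1&3? no. Sum: 0
Gen 3: crossing 1x4. Both 1&3? no. Sum: 0
Gen 4: crossing 2x3. Both 1&3? no. Sum: 0
Gen 5: crossing 3x2. Both 1&3? no. Sum: 0
Gen 6: crossing 1x2. Both 1&3? no. Sum: 0
Gen 7: crossing 4x2. Both 1&3? no. Sum: 0

Answer: 0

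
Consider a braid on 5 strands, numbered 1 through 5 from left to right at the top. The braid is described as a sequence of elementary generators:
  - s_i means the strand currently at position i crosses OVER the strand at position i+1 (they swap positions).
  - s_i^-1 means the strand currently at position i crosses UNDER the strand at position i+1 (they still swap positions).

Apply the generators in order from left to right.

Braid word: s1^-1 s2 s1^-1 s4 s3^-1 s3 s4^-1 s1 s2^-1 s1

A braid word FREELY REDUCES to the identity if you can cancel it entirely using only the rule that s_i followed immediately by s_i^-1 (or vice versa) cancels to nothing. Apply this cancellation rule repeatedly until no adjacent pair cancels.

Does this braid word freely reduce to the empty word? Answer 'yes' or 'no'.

Gen 1 (s1^-1): push. Stack: [s1^-1]
Gen 2 (s2): push. Stack: [s1^-1 s2]
Gen 3 (s1^-1): push. Stack: [s1^-1 s2 s1^-1]
Gen 4 (s4): push. Stack: [s1^-1 s2 s1^-1 s4]
Gen 5 (s3^-1): push. Stack: [s1^-1 s2 s1^-1 s4 s3^-1]
Gen 6 (s3): cancels prior s3^-1. Stack: [s1^-1 s2 s1^-1 s4]
Gen 7 (s4^-1): cancels prior s4. Stack: [s1^-1 s2 s1^-1]
Gen 8 (s1): cancels prior s1^-1. Stack: [s1^-1 s2]
Gen 9 (s2^-1): cancels prior s2. Stack: [s1^-1]
Gen 10 (s1): cancels prior s1^-1. Stack: []
Reduced word: (empty)

Answer: yes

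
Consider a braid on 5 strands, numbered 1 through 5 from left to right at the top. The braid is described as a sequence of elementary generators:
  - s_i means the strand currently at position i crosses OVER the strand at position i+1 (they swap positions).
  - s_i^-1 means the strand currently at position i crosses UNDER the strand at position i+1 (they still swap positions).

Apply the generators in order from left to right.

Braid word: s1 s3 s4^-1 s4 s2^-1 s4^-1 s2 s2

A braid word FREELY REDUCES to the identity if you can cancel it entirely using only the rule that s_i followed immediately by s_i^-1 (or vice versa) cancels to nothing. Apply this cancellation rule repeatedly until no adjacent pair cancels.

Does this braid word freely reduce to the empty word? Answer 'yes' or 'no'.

Gen 1 (s1): push. Stack: [s1]
Gen 2 (s3): push. Stack: [s1 s3]
Gen 3 (s4^-1): push. Stack: [s1 s3 s4^-1]
Gen 4 (s4): cancels prior s4^-1. Stack: [s1 s3]
Gen 5 (s2^-1): push. Stack: [s1 s3 s2^-1]
Gen 6 (s4^-1): push. Stack: [s1 s3 s2^-1 s4^-1]
Gen 7 (s2): push. Stack: [s1 s3 s2^-1 s4^-1 s2]
Gen 8 (s2): push. Stack: [s1 s3 s2^-1 s4^-1 s2 s2]
Reduced word: s1 s3 s2^-1 s4^-1 s2 s2

Answer: no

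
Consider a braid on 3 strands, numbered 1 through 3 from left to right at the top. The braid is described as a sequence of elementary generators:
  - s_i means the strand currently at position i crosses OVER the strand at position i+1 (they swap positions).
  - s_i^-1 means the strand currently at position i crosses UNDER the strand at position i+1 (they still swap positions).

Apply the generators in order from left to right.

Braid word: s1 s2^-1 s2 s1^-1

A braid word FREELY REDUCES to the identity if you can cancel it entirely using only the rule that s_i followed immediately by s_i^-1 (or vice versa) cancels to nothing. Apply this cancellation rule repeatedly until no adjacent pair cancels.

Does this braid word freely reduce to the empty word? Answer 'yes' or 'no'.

Gen 1 (s1): push. Stack: [s1]
Gen 2 (s2^-1): push. Stack: [s1 s2^-1]
Gen 3 (s2): cancels prior s2^-1. Stack: [s1]
Gen 4 (s1^-1): cancels prior s1. Stack: []
Reduced word: (empty)

Answer: yes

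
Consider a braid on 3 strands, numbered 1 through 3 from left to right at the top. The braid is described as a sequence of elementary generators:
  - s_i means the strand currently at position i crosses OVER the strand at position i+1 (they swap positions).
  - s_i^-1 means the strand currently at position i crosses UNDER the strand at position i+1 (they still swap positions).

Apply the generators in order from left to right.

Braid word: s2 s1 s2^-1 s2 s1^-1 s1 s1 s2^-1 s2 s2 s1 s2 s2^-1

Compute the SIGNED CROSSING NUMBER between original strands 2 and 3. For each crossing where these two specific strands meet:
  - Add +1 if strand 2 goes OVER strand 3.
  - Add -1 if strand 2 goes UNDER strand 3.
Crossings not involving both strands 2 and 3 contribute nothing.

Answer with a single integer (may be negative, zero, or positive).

Answer: 2

Derivation:
Gen 1: 2 over 3. Both 2&3? yes. Contrib: +1. Sum: 1
Gen 2: crossing 1x3. Both 2&3? no. Sum: 1
Gen 3: crossing 1x2. Both 2&3? no. Sum: 1
Gen 4: crossing 2x1. Both 2&3? no. Sum: 1
Gen 5: crossing 3x1. Both 2&3? no. Sum: 1
Gen 6: crossing 1x3. Both 2&3? no. Sum: 1
Gen 7: crossing 3x1. Both 2&3? no. Sum: 1
Gen 8: 3 under 2. Both 2&3? yes. Contrib: +1. Sum: 2
Gen 9: 2 over 3. Both 2&3? yes. Contrib: +1. Sum: 3
Gen 10: 3 over 2. Both 2&3? yes. Contrib: -1. Sum: 2
Gen 11: crossing 1x2. Both 2&3? no. Sum: 2
Gen 12: crossing 1x3. Both 2&3? no. Sum: 2
Gen 13: crossing 3x1. Both 2&3? no. Sum: 2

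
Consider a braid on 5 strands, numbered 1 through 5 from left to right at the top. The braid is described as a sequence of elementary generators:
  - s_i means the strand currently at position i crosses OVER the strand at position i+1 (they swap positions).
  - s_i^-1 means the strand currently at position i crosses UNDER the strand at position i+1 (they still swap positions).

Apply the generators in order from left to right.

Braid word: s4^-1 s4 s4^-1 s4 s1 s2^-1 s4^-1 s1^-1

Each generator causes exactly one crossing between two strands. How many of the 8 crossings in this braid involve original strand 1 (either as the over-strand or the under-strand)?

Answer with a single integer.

Answer: 2

Derivation:
Gen 1: crossing 4x5. Involves strand 1? no. Count so far: 0
Gen 2: crossing 5x4. Involves strand 1? no. Count so far: 0
Gen 3: crossing 4x5. Involves strand 1? no. Count so far: 0
Gen 4: crossing 5x4. Involves strand 1? no. Count so far: 0
Gen 5: crossing 1x2. Involves strand 1? yes. Count so far: 1
Gen 6: crossing 1x3. Involves strand 1? yes. Count so far: 2
Gen 7: crossing 4x5. Involves strand 1? no. Count so far: 2
Gen 8: crossing 2x3. Involves strand 1? no. Count so far: 2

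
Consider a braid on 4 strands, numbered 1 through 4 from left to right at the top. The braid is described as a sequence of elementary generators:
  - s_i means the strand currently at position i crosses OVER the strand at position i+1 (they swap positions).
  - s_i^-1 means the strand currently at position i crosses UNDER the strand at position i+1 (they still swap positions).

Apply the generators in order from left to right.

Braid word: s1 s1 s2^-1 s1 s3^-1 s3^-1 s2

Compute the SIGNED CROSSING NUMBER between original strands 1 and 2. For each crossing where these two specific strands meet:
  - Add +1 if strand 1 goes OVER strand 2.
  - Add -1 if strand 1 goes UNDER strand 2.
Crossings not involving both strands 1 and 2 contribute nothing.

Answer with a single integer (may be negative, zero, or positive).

Gen 1: 1 over 2. Both 1&2? yes. Contrib: +1. Sum: 1
Gen 2: 2 over 1. Both 1&2? yes. Contrib: -1. Sum: 0
Gen 3: crossing 2x3. Both 1&2? no. Sum: 0
Gen 4: crossing 1x3. Both 1&2? no. Sum: 0
Gen 5: crossing 2x4. Both 1&2? no. Sum: 0
Gen 6: crossing 4x2. Both 1&2? no. Sum: 0
Gen 7: 1 over 2. Both 1&2? yes. Contrib: +1. Sum: 1

Answer: 1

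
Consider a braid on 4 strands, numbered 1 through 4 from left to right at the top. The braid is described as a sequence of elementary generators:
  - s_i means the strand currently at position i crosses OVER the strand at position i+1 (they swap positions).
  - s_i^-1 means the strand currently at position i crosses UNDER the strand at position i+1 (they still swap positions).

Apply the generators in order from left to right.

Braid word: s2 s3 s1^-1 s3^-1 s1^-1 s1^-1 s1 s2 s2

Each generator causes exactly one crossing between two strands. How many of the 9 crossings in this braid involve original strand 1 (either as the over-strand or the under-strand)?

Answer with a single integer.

Answer: 4

Derivation:
Gen 1: crossing 2x3. Involves strand 1? no. Count so far: 0
Gen 2: crossing 2x4. Involves strand 1? no. Count so far: 0
Gen 3: crossing 1x3. Involves strand 1? yes. Count so far: 1
Gen 4: crossing 4x2. Involves strand 1? no. Count so far: 1
Gen 5: crossing 3x1. Involves strand 1? yes. Count so far: 2
Gen 6: crossing 1x3. Involves strand 1? yes. Count so far: 3
Gen 7: crossing 3x1. Involves strand 1? yes. Count so far: 4
Gen 8: crossing 3x2. Involves strand 1? no. Count so far: 4
Gen 9: crossing 2x3. Involves strand 1? no. Count so far: 4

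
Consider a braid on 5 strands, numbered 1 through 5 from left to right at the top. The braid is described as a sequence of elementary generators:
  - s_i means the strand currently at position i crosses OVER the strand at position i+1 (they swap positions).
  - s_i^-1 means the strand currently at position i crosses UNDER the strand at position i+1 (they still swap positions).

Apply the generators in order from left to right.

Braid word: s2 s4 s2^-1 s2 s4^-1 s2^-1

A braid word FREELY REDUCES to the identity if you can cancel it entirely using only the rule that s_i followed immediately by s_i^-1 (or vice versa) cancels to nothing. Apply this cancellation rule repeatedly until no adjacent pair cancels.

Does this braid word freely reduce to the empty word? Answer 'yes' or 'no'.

Answer: yes

Derivation:
Gen 1 (s2): push. Stack: [s2]
Gen 2 (s4): push. Stack: [s2 s4]
Gen 3 (s2^-1): push. Stack: [s2 s4 s2^-1]
Gen 4 (s2): cancels prior s2^-1. Stack: [s2 s4]
Gen 5 (s4^-1): cancels prior s4. Stack: [s2]
Gen 6 (s2^-1): cancels prior s2. Stack: []
Reduced word: (empty)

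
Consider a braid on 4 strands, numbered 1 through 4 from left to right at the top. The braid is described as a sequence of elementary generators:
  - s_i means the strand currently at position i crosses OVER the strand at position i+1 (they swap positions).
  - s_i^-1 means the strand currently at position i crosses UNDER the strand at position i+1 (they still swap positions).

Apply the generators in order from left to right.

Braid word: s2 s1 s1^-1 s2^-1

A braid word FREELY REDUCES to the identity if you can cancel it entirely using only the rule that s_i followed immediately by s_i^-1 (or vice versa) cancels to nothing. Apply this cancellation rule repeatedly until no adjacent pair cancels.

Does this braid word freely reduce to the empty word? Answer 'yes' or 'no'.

Answer: yes

Derivation:
Gen 1 (s2): push. Stack: [s2]
Gen 2 (s1): push. Stack: [s2 s1]
Gen 3 (s1^-1): cancels prior s1. Stack: [s2]
Gen 4 (s2^-1): cancels prior s2. Stack: []
Reduced word: (empty)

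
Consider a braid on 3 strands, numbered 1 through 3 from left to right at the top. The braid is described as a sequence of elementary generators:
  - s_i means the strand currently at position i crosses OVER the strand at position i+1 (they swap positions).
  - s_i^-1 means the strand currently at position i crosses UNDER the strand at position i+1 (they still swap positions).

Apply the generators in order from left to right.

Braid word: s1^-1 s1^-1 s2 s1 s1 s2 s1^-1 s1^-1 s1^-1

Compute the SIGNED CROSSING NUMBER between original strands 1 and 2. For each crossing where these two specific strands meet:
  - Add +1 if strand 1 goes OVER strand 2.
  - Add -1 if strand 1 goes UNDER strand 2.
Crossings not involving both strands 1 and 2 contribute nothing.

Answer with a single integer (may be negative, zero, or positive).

Answer: -1

Derivation:
Gen 1: 1 under 2. Both 1&2? yes. Contrib: -1. Sum: -1
Gen 2: 2 under 1. Both 1&2? yes. Contrib: +1. Sum: 0
Gen 3: crossing 2x3. Both 1&2? no. Sum: 0
Gen 4: crossing 1x3. Both 1&2? no. Sum: 0
Gen 5: crossing 3x1. Both 1&2? no. Sum: 0
Gen 6: crossing 3x2. Both 1&2? no. Sum: 0
Gen 7: 1 under 2. Both 1&2? yes. Contrib: -1. Sum: -1
Gen 8: 2 under 1. Both 1&2? yes. Contrib: +1. Sum: 0
Gen 9: 1 under 2. Both 1&2? yes. Contrib: -1. Sum: -1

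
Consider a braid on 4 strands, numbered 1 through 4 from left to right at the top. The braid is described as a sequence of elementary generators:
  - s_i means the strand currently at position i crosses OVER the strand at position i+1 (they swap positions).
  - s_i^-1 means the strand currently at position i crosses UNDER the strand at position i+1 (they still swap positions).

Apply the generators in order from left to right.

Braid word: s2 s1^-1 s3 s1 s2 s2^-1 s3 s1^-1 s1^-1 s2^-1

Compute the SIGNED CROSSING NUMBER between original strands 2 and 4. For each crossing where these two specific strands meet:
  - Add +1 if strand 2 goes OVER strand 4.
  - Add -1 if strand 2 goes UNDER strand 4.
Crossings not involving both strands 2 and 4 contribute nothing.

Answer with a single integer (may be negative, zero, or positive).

Answer: 0

Derivation:
Gen 1: crossing 2x3. Both 2&4? no. Sum: 0
Gen 2: crossing 1x3. Both 2&4? no. Sum: 0
Gen 3: 2 over 4. Both 2&4? yes. Contrib: +1. Sum: 1
Gen 4: crossing 3x1. Both 2&4? no. Sum: 1
Gen 5: crossing 3x4. Both 2&4? no. Sum: 1
Gen 6: crossing 4x3. Both 2&4? no. Sum: 1
Gen 7: 4 over 2. Both 2&4? yes. Contrib: -1. Sum: 0
Gen 8: crossing 1x3. Both 2&4? no. Sum: 0
Gen 9: crossing 3x1. Both 2&4? no. Sum: 0
Gen 10: crossing 3x2. Both 2&4? no. Sum: 0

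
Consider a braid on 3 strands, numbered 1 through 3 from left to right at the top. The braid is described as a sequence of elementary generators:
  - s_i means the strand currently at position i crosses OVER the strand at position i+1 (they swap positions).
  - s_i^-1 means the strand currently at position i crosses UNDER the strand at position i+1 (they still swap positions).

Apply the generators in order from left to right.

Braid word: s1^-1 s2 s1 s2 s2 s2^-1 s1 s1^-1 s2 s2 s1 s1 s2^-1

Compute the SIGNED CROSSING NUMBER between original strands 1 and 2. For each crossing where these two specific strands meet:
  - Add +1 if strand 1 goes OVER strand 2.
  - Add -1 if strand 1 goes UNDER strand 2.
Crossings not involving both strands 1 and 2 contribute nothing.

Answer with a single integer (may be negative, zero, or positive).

Gen 1: 1 under 2. Both 1&2? yes. Contrib: -1. Sum: -1
Gen 2: crossing 1x3. Both 1&2? no. Sum: -1
Gen 3: crossing 2x3. Both 1&2? no. Sum: -1
Gen 4: 2 over 1. Both 1&2? yes. Contrib: -1. Sum: -2
Gen 5: 1 over 2. Both 1&2? yes. Contrib: +1. Sum: -1
Gen 6: 2 under 1. Both 1&2? yes. Contrib: +1. Sum: 0
Gen 7: crossing 3x1. Both 1&2? no. Sum: 0
Gen 8: crossing 1x3. Both 1&2? no. Sum: 0
Gen 9: 1 over 2. Both 1&2? yes. Contrib: +1. Sum: 1
Gen 10: 2 over 1. Both 1&2? yes. Contrib: -1. Sum: 0
Gen 11: crossing 3x1. Both 1&2? no. Sum: 0
Gen 12: crossing 1x3. Both 1&2? no. Sum: 0
Gen 13: 1 under 2. Both 1&2? yes. Contrib: -1. Sum: -1

Answer: -1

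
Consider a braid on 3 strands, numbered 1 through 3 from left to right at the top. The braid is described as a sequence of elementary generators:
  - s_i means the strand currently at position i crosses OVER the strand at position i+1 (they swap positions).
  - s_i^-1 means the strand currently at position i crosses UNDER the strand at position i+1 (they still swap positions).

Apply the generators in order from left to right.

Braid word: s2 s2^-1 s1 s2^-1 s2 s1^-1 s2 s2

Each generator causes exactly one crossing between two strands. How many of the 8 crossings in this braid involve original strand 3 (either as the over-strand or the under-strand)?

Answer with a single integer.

Answer: 6

Derivation:
Gen 1: crossing 2x3. Involves strand 3? yes. Count so far: 1
Gen 2: crossing 3x2. Involves strand 3? yes. Count so far: 2
Gen 3: crossing 1x2. Involves strand 3? no. Count so far: 2
Gen 4: crossing 1x3. Involves strand 3? yes. Count so far: 3
Gen 5: crossing 3x1. Involves strand 3? yes. Count so far: 4
Gen 6: crossing 2x1. Involves strand 3? no. Count so far: 4
Gen 7: crossing 2x3. Involves strand 3? yes. Count so far: 5
Gen 8: crossing 3x2. Involves strand 3? yes. Count so far: 6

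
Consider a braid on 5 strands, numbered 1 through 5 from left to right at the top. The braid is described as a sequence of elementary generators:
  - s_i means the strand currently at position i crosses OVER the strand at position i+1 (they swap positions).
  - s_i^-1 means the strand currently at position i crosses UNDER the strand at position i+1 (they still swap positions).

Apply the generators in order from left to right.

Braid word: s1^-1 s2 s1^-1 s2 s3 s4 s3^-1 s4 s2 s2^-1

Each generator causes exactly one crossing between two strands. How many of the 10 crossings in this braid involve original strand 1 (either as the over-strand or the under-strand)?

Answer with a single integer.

Answer: 5

Derivation:
Gen 1: crossing 1x2. Involves strand 1? yes. Count so far: 1
Gen 2: crossing 1x3. Involves strand 1? yes. Count so far: 2
Gen 3: crossing 2x3. Involves strand 1? no. Count so far: 2
Gen 4: crossing 2x1. Involves strand 1? yes. Count so far: 3
Gen 5: crossing 2x4. Involves strand 1? no. Count so far: 3
Gen 6: crossing 2x5. Involves strand 1? no. Count so far: 3
Gen 7: crossing 4x5. Involves strand 1? no. Count so far: 3
Gen 8: crossing 4x2. Involves strand 1? no. Count so far: 3
Gen 9: crossing 1x5. Involves strand 1? yes. Count so far: 4
Gen 10: crossing 5x1. Involves strand 1? yes. Count so far: 5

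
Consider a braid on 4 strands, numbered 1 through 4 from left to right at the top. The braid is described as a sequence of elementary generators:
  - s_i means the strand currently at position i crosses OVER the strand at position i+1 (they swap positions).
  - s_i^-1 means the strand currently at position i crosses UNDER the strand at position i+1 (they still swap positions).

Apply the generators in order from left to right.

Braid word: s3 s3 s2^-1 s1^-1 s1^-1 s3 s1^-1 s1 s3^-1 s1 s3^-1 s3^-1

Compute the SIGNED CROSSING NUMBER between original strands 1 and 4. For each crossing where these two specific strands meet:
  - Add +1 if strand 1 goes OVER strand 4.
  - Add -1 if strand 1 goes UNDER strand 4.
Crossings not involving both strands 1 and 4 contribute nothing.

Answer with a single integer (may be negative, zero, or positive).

Gen 1: crossing 3x4. Both 1&4? no. Sum: 0
Gen 2: crossing 4x3. Both 1&4? no. Sum: 0
Gen 3: crossing 2x3. Both 1&4? no. Sum: 0
Gen 4: crossing 1x3. Both 1&4? no. Sum: 0
Gen 5: crossing 3x1. Both 1&4? no. Sum: 0
Gen 6: crossing 2x4. Both 1&4? no. Sum: 0
Gen 7: crossing 1x3. Both 1&4? no. Sum: 0
Gen 8: crossing 3x1. Both 1&4? no. Sum: 0
Gen 9: crossing 4x2. Both 1&4? no. Sum: 0
Gen 10: crossing 1x3. Both 1&4? no. Sum: 0
Gen 11: crossing 2x4. Both 1&4? no. Sum: 0
Gen 12: crossing 4x2. Both 1&4? no. Sum: 0

Answer: 0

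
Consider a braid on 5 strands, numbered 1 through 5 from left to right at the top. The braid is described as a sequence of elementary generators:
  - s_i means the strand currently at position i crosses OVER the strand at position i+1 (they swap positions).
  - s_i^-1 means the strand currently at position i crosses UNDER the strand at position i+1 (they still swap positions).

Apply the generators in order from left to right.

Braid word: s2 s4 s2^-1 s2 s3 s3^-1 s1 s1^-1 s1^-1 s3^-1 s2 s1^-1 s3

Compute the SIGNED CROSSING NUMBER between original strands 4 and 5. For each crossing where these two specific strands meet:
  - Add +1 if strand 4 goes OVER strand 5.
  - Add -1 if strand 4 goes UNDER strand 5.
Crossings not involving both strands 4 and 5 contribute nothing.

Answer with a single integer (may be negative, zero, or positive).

Gen 1: crossing 2x3. Both 4&5? no. Sum: 0
Gen 2: 4 over 5. Both 4&5? yes. Contrib: +1. Sum: 1
Gen 3: crossing 3x2. Both 4&5? no. Sum: 1
Gen 4: crossing 2x3. Both 4&5? no. Sum: 1
Gen 5: crossing 2x5. Both 4&5? no. Sum: 1
Gen 6: crossing 5x2. Both 4&5? no. Sum: 1
Gen 7: crossing 1x3. Both 4&5? no. Sum: 1
Gen 8: crossing 3x1. Both 4&5? no. Sum: 1
Gen 9: crossing 1x3. Both 4&5? no. Sum: 1
Gen 10: crossing 2x5. Both 4&5? no. Sum: 1
Gen 11: crossing 1x5. Both 4&5? no. Sum: 1
Gen 12: crossing 3x5. Both 4&5? no. Sum: 1
Gen 13: crossing 1x2. Both 4&5? no. Sum: 1

Answer: 1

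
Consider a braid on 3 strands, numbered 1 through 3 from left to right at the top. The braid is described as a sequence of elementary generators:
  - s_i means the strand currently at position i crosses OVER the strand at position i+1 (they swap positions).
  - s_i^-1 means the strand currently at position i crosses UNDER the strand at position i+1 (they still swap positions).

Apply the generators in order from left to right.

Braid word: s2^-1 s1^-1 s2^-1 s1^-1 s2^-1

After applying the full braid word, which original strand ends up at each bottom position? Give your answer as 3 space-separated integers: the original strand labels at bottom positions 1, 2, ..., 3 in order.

Answer: 2 1 3

Derivation:
Gen 1 (s2^-1): strand 2 crosses under strand 3. Perm now: [1 3 2]
Gen 2 (s1^-1): strand 1 crosses under strand 3. Perm now: [3 1 2]
Gen 3 (s2^-1): strand 1 crosses under strand 2. Perm now: [3 2 1]
Gen 4 (s1^-1): strand 3 crosses under strand 2. Perm now: [2 3 1]
Gen 5 (s2^-1): strand 3 crosses under strand 1. Perm now: [2 1 3]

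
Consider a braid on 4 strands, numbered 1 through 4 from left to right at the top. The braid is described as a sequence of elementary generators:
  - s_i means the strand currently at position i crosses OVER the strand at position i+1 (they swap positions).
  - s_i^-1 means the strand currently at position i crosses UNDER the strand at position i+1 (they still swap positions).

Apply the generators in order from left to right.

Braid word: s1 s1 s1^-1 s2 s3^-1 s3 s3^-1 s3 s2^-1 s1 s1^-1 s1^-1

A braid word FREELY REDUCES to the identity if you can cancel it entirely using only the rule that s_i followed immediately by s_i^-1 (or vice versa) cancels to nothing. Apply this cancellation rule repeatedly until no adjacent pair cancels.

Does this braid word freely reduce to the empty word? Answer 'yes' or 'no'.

Gen 1 (s1): push. Stack: [s1]
Gen 2 (s1): push. Stack: [s1 s1]
Gen 3 (s1^-1): cancels prior s1. Stack: [s1]
Gen 4 (s2): push. Stack: [s1 s2]
Gen 5 (s3^-1): push. Stack: [s1 s2 s3^-1]
Gen 6 (s3): cancels prior s3^-1. Stack: [s1 s2]
Gen 7 (s3^-1): push. Stack: [s1 s2 s3^-1]
Gen 8 (s3): cancels prior s3^-1. Stack: [s1 s2]
Gen 9 (s2^-1): cancels prior s2. Stack: [s1]
Gen 10 (s1): push. Stack: [s1 s1]
Gen 11 (s1^-1): cancels prior s1. Stack: [s1]
Gen 12 (s1^-1): cancels prior s1. Stack: []
Reduced word: (empty)

Answer: yes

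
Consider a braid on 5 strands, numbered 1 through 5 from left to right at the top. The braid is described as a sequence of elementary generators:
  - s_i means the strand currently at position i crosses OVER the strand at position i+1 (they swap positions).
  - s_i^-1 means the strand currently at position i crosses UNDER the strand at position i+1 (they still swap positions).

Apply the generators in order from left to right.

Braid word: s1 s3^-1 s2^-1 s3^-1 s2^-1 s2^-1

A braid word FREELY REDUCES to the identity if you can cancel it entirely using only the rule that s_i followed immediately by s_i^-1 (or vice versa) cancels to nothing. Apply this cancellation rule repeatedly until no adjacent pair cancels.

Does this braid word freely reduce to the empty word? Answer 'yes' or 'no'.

Gen 1 (s1): push. Stack: [s1]
Gen 2 (s3^-1): push. Stack: [s1 s3^-1]
Gen 3 (s2^-1): push. Stack: [s1 s3^-1 s2^-1]
Gen 4 (s3^-1): push. Stack: [s1 s3^-1 s2^-1 s3^-1]
Gen 5 (s2^-1): push. Stack: [s1 s3^-1 s2^-1 s3^-1 s2^-1]
Gen 6 (s2^-1): push. Stack: [s1 s3^-1 s2^-1 s3^-1 s2^-1 s2^-1]
Reduced word: s1 s3^-1 s2^-1 s3^-1 s2^-1 s2^-1

Answer: no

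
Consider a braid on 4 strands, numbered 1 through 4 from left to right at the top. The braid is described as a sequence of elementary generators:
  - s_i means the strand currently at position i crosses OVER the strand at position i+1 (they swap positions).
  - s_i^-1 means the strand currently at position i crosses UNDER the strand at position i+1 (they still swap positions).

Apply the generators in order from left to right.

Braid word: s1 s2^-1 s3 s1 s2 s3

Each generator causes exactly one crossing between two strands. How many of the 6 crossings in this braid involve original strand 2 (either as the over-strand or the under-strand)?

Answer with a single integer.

Gen 1: crossing 1x2. Involves strand 2? yes. Count so far: 1
Gen 2: crossing 1x3. Involves strand 2? no. Count so far: 1
Gen 3: crossing 1x4. Involves strand 2? no. Count so far: 1
Gen 4: crossing 2x3. Involves strand 2? yes. Count so far: 2
Gen 5: crossing 2x4. Involves strand 2? yes. Count so far: 3
Gen 6: crossing 2x1. Involves strand 2? yes. Count so far: 4

Answer: 4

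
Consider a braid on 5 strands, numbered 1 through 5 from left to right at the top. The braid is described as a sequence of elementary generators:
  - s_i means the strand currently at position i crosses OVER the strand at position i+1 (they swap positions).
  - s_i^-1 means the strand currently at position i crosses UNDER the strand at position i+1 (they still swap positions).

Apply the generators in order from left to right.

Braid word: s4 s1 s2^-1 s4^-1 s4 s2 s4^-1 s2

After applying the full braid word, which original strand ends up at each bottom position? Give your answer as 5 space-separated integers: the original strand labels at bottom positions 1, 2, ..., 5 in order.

Gen 1 (s4): strand 4 crosses over strand 5. Perm now: [1 2 3 5 4]
Gen 2 (s1): strand 1 crosses over strand 2. Perm now: [2 1 3 5 4]
Gen 3 (s2^-1): strand 1 crosses under strand 3. Perm now: [2 3 1 5 4]
Gen 4 (s4^-1): strand 5 crosses under strand 4. Perm now: [2 3 1 4 5]
Gen 5 (s4): strand 4 crosses over strand 5. Perm now: [2 3 1 5 4]
Gen 6 (s2): strand 3 crosses over strand 1. Perm now: [2 1 3 5 4]
Gen 7 (s4^-1): strand 5 crosses under strand 4. Perm now: [2 1 3 4 5]
Gen 8 (s2): strand 1 crosses over strand 3. Perm now: [2 3 1 4 5]

Answer: 2 3 1 4 5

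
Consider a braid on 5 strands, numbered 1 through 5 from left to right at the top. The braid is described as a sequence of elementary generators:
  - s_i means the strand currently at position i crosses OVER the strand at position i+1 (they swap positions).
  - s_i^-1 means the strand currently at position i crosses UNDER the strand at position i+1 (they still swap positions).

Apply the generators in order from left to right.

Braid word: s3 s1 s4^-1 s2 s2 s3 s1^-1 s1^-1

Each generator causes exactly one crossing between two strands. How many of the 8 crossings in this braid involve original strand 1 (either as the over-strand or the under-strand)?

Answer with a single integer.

Answer: 5

Derivation:
Gen 1: crossing 3x4. Involves strand 1? no. Count so far: 0
Gen 2: crossing 1x2. Involves strand 1? yes. Count so far: 1
Gen 3: crossing 3x5. Involves strand 1? no. Count so far: 1
Gen 4: crossing 1x4. Involves strand 1? yes. Count so far: 2
Gen 5: crossing 4x1. Involves strand 1? yes. Count so far: 3
Gen 6: crossing 4x5. Involves strand 1? no. Count so far: 3
Gen 7: crossing 2x1. Involves strand 1? yes. Count so far: 4
Gen 8: crossing 1x2. Involves strand 1? yes. Count so far: 5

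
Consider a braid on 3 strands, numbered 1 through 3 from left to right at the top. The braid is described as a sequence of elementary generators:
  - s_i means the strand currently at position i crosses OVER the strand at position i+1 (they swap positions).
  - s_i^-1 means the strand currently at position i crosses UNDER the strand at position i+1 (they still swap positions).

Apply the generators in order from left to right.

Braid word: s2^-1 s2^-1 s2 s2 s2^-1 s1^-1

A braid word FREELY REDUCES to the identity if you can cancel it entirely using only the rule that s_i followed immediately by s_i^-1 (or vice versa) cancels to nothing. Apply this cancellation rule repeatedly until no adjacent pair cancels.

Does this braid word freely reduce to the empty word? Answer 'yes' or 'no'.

Gen 1 (s2^-1): push. Stack: [s2^-1]
Gen 2 (s2^-1): push. Stack: [s2^-1 s2^-1]
Gen 3 (s2): cancels prior s2^-1. Stack: [s2^-1]
Gen 4 (s2): cancels prior s2^-1. Stack: []
Gen 5 (s2^-1): push. Stack: [s2^-1]
Gen 6 (s1^-1): push. Stack: [s2^-1 s1^-1]
Reduced word: s2^-1 s1^-1

Answer: no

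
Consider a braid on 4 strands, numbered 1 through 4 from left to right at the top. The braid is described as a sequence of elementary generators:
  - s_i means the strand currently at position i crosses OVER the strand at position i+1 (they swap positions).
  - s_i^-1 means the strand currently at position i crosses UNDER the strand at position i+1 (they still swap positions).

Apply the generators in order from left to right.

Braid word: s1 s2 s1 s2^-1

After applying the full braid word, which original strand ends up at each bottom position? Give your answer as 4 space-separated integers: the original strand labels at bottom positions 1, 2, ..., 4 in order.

Answer: 3 1 2 4

Derivation:
Gen 1 (s1): strand 1 crosses over strand 2. Perm now: [2 1 3 4]
Gen 2 (s2): strand 1 crosses over strand 3. Perm now: [2 3 1 4]
Gen 3 (s1): strand 2 crosses over strand 3. Perm now: [3 2 1 4]
Gen 4 (s2^-1): strand 2 crosses under strand 1. Perm now: [3 1 2 4]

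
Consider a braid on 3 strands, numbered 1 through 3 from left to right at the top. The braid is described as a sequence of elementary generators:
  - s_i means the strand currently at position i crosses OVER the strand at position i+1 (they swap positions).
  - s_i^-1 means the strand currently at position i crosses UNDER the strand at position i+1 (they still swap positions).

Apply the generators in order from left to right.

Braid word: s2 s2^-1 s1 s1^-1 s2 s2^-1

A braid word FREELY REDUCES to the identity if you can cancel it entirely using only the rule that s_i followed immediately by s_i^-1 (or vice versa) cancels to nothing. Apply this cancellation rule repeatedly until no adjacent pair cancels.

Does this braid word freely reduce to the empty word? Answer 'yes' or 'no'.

Gen 1 (s2): push. Stack: [s2]
Gen 2 (s2^-1): cancels prior s2. Stack: []
Gen 3 (s1): push. Stack: [s1]
Gen 4 (s1^-1): cancels prior s1. Stack: []
Gen 5 (s2): push. Stack: [s2]
Gen 6 (s2^-1): cancels prior s2. Stack: []
Reduced word: (empty)

Answer: yes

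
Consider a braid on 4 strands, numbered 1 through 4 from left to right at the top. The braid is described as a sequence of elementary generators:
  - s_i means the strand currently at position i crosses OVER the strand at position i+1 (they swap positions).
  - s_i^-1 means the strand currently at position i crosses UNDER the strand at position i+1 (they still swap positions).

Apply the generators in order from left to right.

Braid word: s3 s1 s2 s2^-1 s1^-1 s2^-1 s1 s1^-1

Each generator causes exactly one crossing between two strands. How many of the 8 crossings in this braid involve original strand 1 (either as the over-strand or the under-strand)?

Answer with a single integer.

Gen 1: crossing 3x4. Involves strand 1? no. Count so far: 0
Gen 2: crossing 1x2. Involves strand 1? yes. Count so far: 1
Gen 3: crossing 1x4. Involves strand 1? yes. Count so far: 2
Gen 4: crossing 4x1. Involves strand 1? yes. Count so far: 3
Gen 5: crossing 2x1. Involves strand 1? yes. Count so far: 4
Gen 6: crossing 2x4. Involves strand 1? no. Count so far: 4
Gen 7: crossing 1x4. Involves strand 1? yes. Count so far: 5
Gen 8: crossing 4x1. Involves strand 1? yes. Count so far: 6

Answer: 6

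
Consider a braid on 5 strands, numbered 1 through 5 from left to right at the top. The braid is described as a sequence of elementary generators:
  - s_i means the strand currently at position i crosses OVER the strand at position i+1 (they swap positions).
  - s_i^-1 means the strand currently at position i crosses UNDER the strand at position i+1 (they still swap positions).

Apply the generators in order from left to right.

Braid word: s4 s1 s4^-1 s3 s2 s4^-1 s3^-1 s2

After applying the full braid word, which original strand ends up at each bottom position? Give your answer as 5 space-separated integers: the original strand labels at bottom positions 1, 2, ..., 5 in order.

Gen 1 (s4): strand 4 crosses over strand 5. Perm now: [1 2 3 5 4]
Gen 2 (s1): strand 1 crosses over strand 2. Perm now: [2 1 3 5 4]
Gen 3 (s4^-1): strand 5 crosses under strand 4. Perm now: [2 1 3 4 5]
Gen 4 (s3): strand 3 crosses over strand 4. Perm now: [2 1 4 3 5]
Gen 5 (s2): strand 1 crosses over strand 4. Perm now: [2 4 1 3 5]
Gen 6 (s4^-1): strand 3 crosses under strand 5. Perm now: [2 4 1 5 3]
Gen 7 (s3^-1): strand 1 crosses under strand 5. Perm now: [2 4 5 1 3]
Gen 8 (s2): strand 4 crosses over strand 5. Perm now: [2 5 4 1 3]

Answer: 2 5 4 1 3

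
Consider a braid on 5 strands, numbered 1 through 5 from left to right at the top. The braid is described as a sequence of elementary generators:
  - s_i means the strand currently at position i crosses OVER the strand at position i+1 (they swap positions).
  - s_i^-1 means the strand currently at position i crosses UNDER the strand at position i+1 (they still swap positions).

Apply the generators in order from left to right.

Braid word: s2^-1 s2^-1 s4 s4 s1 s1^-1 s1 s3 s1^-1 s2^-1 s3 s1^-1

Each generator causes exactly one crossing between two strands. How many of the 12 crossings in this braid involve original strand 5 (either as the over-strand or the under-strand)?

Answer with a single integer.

Gen 1: crossing 2x3. Involves strand 5? no. Count so far: 0
Gen 2: crossing 3x2. Involves strand 5? no. Count so far: 0
Gen 3: crossing 4x5. Involves strand 5? yes. Count so far: 1
Gen 4: crossing 5x4. Involves strand 5? yes. Count so far: 2
Gen 5: crossing 1x2. Involves strand 5? no. Count so far: 2
Gen 6: crossing 2x1. Involves strand 5? no. Count so far: 2
Gen 7: crossing 1x2. Involves strand 5? no. Count so far: 2
Gen 8: crossing 3x4. Involves strand 5? no. Count so far: 2
Gen 9: crossing 2x1. Involves strand 5? no. Count so far: 2
Gen 10: crossing 2x4. Involves strand 5? no. Count so far: 2
Gen 11: crossing 2x3. Involves strand 5? no. Count so far: 2
Gen 12: crossing 1x4. Involves strand 5? no. Count so far: 2

Answer: 2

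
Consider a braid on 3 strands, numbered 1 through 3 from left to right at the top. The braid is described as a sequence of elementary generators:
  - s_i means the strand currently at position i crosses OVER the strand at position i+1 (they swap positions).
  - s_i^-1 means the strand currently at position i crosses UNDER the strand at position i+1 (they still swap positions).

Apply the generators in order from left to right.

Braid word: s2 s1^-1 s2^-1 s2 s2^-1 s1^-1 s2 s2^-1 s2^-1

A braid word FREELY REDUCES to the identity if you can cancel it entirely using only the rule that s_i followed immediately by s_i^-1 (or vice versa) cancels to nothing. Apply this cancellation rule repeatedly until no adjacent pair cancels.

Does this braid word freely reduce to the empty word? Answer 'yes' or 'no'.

Gen 1 (s2): push. Stack: [s2]
Gen 2 (s1^-1): push. Stack: [s2 s1^-1]
Gen 3 (s2^-1): push. Stack: [s2 s1^-1 s2^-1]
Gen 4 (s2): cancels prior s2^-1. Stack: [s2 s1^-1]
Gen 5 (s2^-1): push. Stack: [s2 s1^-1 s2^-1]
Gen 6 (s1^-1): push. Stack: [s2 s1^-1 s2^-1 s1^-1]
Gen 7 (s2): push. Stack: [s2 s1^-1 s2^-1 s1^-1 s2]
Gen 8 (s2^-1): cancels prior s2. Stack: [s2 s1^-1 s2^-1 s1^-1]
Gen 9 (s2^-1): push. Stack: [s2 s1^-1 s2^-1 s1^-1 s2^-1]
Reduced word: s2 s1^-1 s2^-1 s1^-1 s2^-1

Answer: no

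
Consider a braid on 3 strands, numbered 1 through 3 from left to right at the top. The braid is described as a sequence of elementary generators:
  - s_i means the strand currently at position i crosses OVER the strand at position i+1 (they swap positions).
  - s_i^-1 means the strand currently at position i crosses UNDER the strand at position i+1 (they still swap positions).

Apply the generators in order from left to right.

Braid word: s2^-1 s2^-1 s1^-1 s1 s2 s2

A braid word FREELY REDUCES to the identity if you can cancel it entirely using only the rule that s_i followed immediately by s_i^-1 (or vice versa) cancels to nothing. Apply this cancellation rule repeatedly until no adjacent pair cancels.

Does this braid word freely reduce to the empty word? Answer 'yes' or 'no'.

Answer: yes

Derivation:
Gen 1 (s2^-1): push. Stack: [s2^-1]
Gen 2 (s2^-1): push. Stack: [s2^-1 s2^-1]
Gen 3 (s1^-1): push. Stack: [s2^-1 s2^-1 s1^-1]
Gen 4 (s1): cancels prior s1^-1. Stack: [s2^-1 s2^-1]
Gen 5 (s2): cancels prior s2^-1. Stack: [s2^-1]
Gen 6 (s2): cancels prior s2^-1. Stack: []
Reduced word: (empty)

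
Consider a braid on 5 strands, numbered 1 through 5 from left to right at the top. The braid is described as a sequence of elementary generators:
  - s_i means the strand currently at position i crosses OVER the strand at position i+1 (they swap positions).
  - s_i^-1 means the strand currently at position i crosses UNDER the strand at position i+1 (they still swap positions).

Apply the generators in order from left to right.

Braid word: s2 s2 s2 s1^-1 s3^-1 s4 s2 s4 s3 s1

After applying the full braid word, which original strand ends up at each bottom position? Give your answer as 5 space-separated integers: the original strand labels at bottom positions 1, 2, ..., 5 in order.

Gen 1 (s2): strand 2 crosses over strand 3. Perm now: [1 3 2 4 5]
Gen 2 (s2): strand 3 crosses over strand 2. Perm now: [1 2 3 4 5]
Gen 3 (s2): strand 2 crosses over strand 3. Perm now: [1 3 2 4 5]
Gen 4 (s1^-1): strand 1 crosses under strand 3. Perm now: [3 1 2 4 5]
Gen 5 (s3^-1): strand 2 crosses under strand 4. Perm now: [3 1 4 2 5]
Gen 6 (s4): strand 2 crosses over strand 5. Perm now: [3 1 4 5 2]
Gen 7 (s2): strand 1 crosses over strand 4. Perm now: [3 4 1 5 2]
Gen 8 (s4): strand 5 crosses over strand 2. Perm now: [3 4 1 2 5]
Gen 9 (s3): strand 1 crosses over strand 2. Perm now: [3 4 2 1 5]
Gen 10 (s1): strand 3 crosses over strand 4. Perm now: [4 3 2 1 5]

Answer: 4 3 2 1 5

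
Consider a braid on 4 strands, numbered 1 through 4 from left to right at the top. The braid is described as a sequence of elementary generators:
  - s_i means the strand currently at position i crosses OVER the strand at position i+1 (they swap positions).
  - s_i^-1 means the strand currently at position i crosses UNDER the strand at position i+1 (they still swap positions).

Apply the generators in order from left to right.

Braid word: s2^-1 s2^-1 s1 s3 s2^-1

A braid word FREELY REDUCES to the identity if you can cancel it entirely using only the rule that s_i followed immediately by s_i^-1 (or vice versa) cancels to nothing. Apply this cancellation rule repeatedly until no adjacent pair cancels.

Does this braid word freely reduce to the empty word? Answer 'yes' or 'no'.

Gen 1 (s2^-1): push. Stack: [s2^-1]
Gen 2 (s2^-1): push. Stack: [s2^-1 s2^-1]
Gen 3 (s1): push. Stack: [s2^-1 s2^-1 s1]
Gen 4 (s3): push. Stack: [s2^-1 s2^-1 s1 s3]
Gen 5 (s2^-1): push. Stack: [s2^-1 s2^-1 s1 s3 s2^-1]
Reduced word: s2^-1 s2^-1 s1 s3 s2^-1

Answer: no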